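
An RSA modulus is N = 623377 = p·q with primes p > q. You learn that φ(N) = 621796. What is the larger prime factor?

φ(n) = (p−1)(q−1) = n − (p+q) + 1, so p + q = 623377 − 621796 + 1 = 1582.
p and q are the roots of t² − 1582t + 623377 = 0.
Discriminant: 1582² − 4·623377 = 2502724 − 2493508 = 9216; √9216 = 96.
q = (1582 − 96)/2 = 743, p = (1582 + 96)/2 = 839.
Check: 743 · 839 = 623377.

839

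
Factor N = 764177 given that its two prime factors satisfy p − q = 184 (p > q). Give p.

971

Since p = q + 184, we have 764177 = q(q + 184), so q² + 184q − 764177 = 0.
Discriminant: 184² + 4·764177 = 33856 + 3056708 = 3090564; √3090564 = 1758.
q = (−184 + 1758)/2 = 787, and p = q + 184 = 971.
Check: 787 · 971 = 764177.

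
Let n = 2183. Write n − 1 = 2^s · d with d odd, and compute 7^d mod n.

86

2183 − 1 = 2182 = 2^1 · 1091, so d = 1091.
7^1 ≡ 7 (mod 2183)
7^2 ≡ 7^2 = 49 ≡ 49 (mod 2183)
7^4 ≡ 49^2 = 2401 ≡ 218 (mod 2183)
7^8 ≡ 218^2 = 47524 ≡ 1681 (mod 2183)
7^16 ≡ 1681^2 = 2825761 ≡ 959 (mod 2183)
7^32 ≡ 959^2 = 919681 ≡ 638 (mod 2183)
7^64 ≡ 638^2 = 407044 ≡ 1006 (mod 2183)
7^128 ≡ 1006^2 = 1012036 ≡ 1307 (mod 2183)
7^256 ≡ 1307^2 = 1708249 ≡ 1143 (mod 2183)
7^512 ≡ 1143^2 = 1306449 ≡ 1015 (mod 2183)
7^1024 ≡ 1015^2 = 1030225 ≡ 2032 (mod 2183)
1091 = 1024 + 64 + 2 + 1 in binary powers of 2.
So 7^1091 ≡ 2032 · 1006 · 49 · 7 ≡ 86 (mod 2183).
Squaring chain: 86; never reaches −1, so base 7 is a Miller–Rabin witness that 2183 is composite.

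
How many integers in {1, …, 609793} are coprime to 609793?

Factor: 609793 = 41 · 107 · 139.
φ(609793) = (41−1) · (107−1) · (139−1) = 40 · 106 · 138 = 585120.

585120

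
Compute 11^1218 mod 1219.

11^1 ≡ 11 (mod 1219)
11^2 ≡ 11^2 = 121 ≡ 121 (mod 1219)
11^4 ≡ 121^2 = 14641 ≡ 13 (mod 1219)
11^8 ≡ 13^2 = 169 ≡ 169 (mod 1219)
11^16 ≡ 169^2 = 28561 ≡ 524 (mod 1219)
11^32 ≡ 524^2 = 274576 ≡ 301 (mod 1219)
11^64 ≡ 301^2 = 90601 ≡ 395 (mod 1219)
11^128 ≡ 395^2 = 156025 ≡ 1212 (mod 1219)
11^256 ≡ 1212^2 = 1468944 ≡ 49 (mod 1219)
11^512 ≡ 49^2 = 2401 ≡ 1182 (mod 1219)
11^1024 ≡ 1182^2 = 1397124 ≡ 150 (mod 1219)
1218 = 1024 + 128 + 64 + 2 in binary powers of 2.
So 11^1218 ≡ 150 · 1212 · 395 · 121 ≡ 261 (mod 1219).
Since 261 ≠ 1, base 11 is a Fermat witness: 1219 is composite.

261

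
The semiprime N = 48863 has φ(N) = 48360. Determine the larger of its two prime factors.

373

φ(n) = (p−1)(q−1) = n − (p+q) + 1, so p + q = 48863 − 48360 + 1 = 504.
p and q are the roots of t² − 504t + 48863 = 0.
Discriminant: 504² − 4·48863 = 254016 − 195452 = 58564; √58564 = 242.
q = (504 − 242)/2 = 131, p = (504 + 242)/2 = 373.
Check: 131 · 373 = 48863.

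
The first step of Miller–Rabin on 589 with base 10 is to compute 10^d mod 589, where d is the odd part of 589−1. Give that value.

221

589 − 1 = 588 = 2^2 · 147, so d = 147.
10^1 ≡ 10 (mod 589)
10^2 ≡ 10^2 = 100 ≡ 100 (mod 589)
10^4 ≡ 100^2 = 10000 ≡ 576 (mod 589)
10^8 ≡ 576^2 = 331776 ≡ 169 (mod 589)
10^16 ≡ 169^2 = 28561 ≡ 289 (mod 589)
10^32 ≡ 289^2 = 83521 ≡ 472 (mod 589)
10^64 ≡ 472^2 = 222784 ≡ 142 (mod 589)
10^128 ≡ 142^2 = 20164 ≡ 138 (mod 589)
147 = 128 + 16 + 2 + 1 in binary powers of 2.
So 10^147 ≡ 138 · 289 · 100 · 10 ≡ 221 (mod 589).
Squaring chain: 221 → 543; never reaches −1, so base 10 is a Miller–Rabin witness that 589 is composite.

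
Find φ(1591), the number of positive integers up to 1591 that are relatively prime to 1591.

Factor: 1591 = 37 · 43.
φ(1591) = (37−1) · (43−1) = 36 · 42 = 1512.

1512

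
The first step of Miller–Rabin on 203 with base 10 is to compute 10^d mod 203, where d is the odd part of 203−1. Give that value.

131

203 − 1 = 202 = 2^1 · 101, so d = 101.
10^1 ≡ 10 (mod 203)
10^2 ≡ 10^2 = 100 ≡ 100 (mod 203)
10^4 ≡ 100^2 = 10000 ≡ 53 (mod 203)
10^8 ≡ 53^2 = 2809 ≡ 170 (mod 203)
10^16 ≡ 170^2 = 28900 ≡ 74 (mod 203)
10^32 ≡ 74^2 = 5476 ≡ 198 (mod 203)
10^64 ≡ 198^2 = 39204 ≡ 25 (mod 203)
101 = 64 + 32 + 4 + 1 in binary powers of 2.
So 10^101 ≡ 25 · 198 · 53 · 10 ≡ 131 (mod 203).
Squaring chain: 131; never reaches −1, so base 10 is a Miller–Rabin witness that 203 is composite.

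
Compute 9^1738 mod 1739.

9^1 ≡ 9 (mod 1739)
9^2 ≡ 9^2 = 81 ≡ 81 (mod 1739)
9^4 ≡ 81^2 = 6561 ≡ 1344 (mod 1739)
9^8 ≡ 1344^2 = 1806336 ≡ 1254 (mod 1739)
9^16 ≡ 1254^2 = 1572516 ≡ 460 (mod 1739)
9^32 ≡ 460^2 = 211600 ≡ 1181 (mod 1739)
9^64 ≡ 1181^2 = 1394761 ≡ 83 (mod 1739)
9^128 ≡ 83^2 = 6889 ≡ 1672 (mod 1739)
9^256 ≡ 1672^2 = 2795584 ≡ 1011 (mod 1739)
9^512 ≡ 1011^2 = 1022121 ≡ 1328 (mod 1739)
9^1024 ≡ 1328^2 = 1763584 ≡ 238 (mod 1739)
1738 = 1024 + 512 + 128 + 64 + 8 + 2 in binary powers of 2.
So 9^1738 ≡ 238 · 1328 · 1672 · 83 · 1254 · 81 ≡ 638 (mod 1739).
Since 638 ≠ 1, base 9 is a Fermat witness: 1739 is composite.

638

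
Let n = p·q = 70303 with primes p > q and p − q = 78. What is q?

229

Since p = q + 78, we have 70303 = q(q + 78), so q² + 78q − 70303 = 0.
Discriminant: 78² + 4·70303 = 6084 + 281212 = 287296; √287296 = 536.
q = (−78 + 536)/2 = 229, and p = q + 78 = 307.
Check: 229 · 307 = 70303.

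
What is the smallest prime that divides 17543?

17543 is odd.
Digit sum 20, not divisible by 3.
Ends in 3: not divisible by 5.
7: 17543 = 7·2506 + 1
11: 17543 = 11·1594 + 9
13: 17543 = 13·1349 + 6
17: 17543 = 17·1031 + 16
19: 17543 = 19·923 + 6
23: 17543 = 23·762 + 17
29: 17543 = 29·604 + 27
31: 17543 = 31·565 + 28
37: 17543 = 37·474 + 5
41: 17543 = 41·427 + 36
43: 17543 = 43·407 + 42
47: 17543 = 47·373 + 12
53: 17543 = 53·331

53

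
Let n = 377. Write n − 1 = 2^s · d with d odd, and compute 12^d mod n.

377 − 1 = 376 = 2^3 · 47, so d = 47.
12^1 ≡ 12 (mod 377)
12^2 ≡ 12^2 = 144 ≡ 144 (mod 377)
12^4 ≡ 144^2 = 20736 ≡ 1 (mod 377)
12^8 ≡ 1^2 = 1 ≡ 1 (mod 377)
12^16 ≡ 1^2 = 1 ≡ 1 (mod 377)
12^32 ≡ 1^2 = 1 ≡ 1 (mod 377)
47 = 32 + 8 + 4 + 2 + 1 in binary powers of 2.
So 12^47 ≡ 1 · 1 · 1 · 144 · 12 ≡ 220 (mod 377).
Squaring chain: 220 → 144 → 1; never reaches −1, so base 12 is a Miller–Rabin witness that 377 is composite.

220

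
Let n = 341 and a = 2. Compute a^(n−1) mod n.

1

2^1 ≡ 2 (mod 341)
2^2 ≡ 2^2 = 4 ≡ 4 (mod 341)
2^4 ≡ 4^2 = 16 ≡ 16 (mod 341)
2^8 ≡ 16^2 = 256 ≡ 256 (mod 341)
2^16 ≡ 256^2 = 65536 ≡ 64 (mod 341)
2^32 ≡ 64^2 = 4096 ≡ 4 (mod 341)
2^64 ≡ 4^2 = 16 ≡ 16 (mod 341)
2^128 ≡ 16^2 = 256 ≡ 256 (mod 341)
2^256 ≡ 256^2 = 65536 ≡ 64 (mod 341)
340 = 256 + 64 + 16 + 4 in binary powers of 2.
So 2^340 ≡ 64 · 16 · 64 · 16 ≡ 1 (mod 341).
Since the result is 1, base 2 gives no evidence that 341 is composite.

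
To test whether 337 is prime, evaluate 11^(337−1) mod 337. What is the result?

11^1 ≡ 11 (mod 337)
11^2 ≡ 11^2 = 121 ≡ 121 (mod 337)
11^4 ≡ 121^2 = 14641 ≡ 150 (mod 337)
11^8 ≡ 150^2 = 22500 ≡ 258 (mod 337)
11^16 ≡ 258^2 = 66564 ≡ 175 (mod 337)
11^32 ≡ 175^2 = 30625 ≡ 295 (mod 337)
11^64 ≡ 295^2 = 87025 ≡ 79 (mod 337)
11^128 ≡ 79^2 = 6241 ≡ 175 (mod 337)
11^256 ≡ 175^2 = 30625 ≡ 295 (mod 337)
336 = 256 + 64 + 16 in binary powers of 2.
So 11^336 ≡ 295 · 79 · 175 ≡ 1 (mod 337).
Since the result is 1, base 11 gives no evidence that 337 is composite.

1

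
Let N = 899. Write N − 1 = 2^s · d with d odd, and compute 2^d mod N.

698

899 − 1 = 898 = 2^1 · 449, so d = 449.
2^1 ≡ 2 (mod 899)
2^2 ≡ 2^2 = 4 ≡ 4 (mod 899)
2^4 ≡ 4^2 = 16 ≡ 16 (mod 899)
2^8 ≡ 16^2 = 256 ≡ 256 (mod 899)
2^16 ≡ 256^2 = 65536 ≡ 808 (mod 899)
2^32 ≡ 808^2 = 652864 ≡ 190 (mod 899)
2^64 ≡ 190^2 = 36100 ≡ 140 (mod 899)
2^128 ≡ 140^2 = 19600 ≡ 721 (mod 899)
2^256 ≡ 721^2 = 519841 ≡ 219 (mod 899)
449 = 256 + 128 + 64 + 1 in binary powers of 2.
So 2^449 ≡ 219 · 721 · 140 · 2 ≡ 698 (mod 899).
Squaring chain: 698; never reaches −1, so base 2 is a Miller–Rabin witness that 899 is composite.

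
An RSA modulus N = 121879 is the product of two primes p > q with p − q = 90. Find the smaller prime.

307

Since p = q + 90, we have 121879 = q(q + 90), so q² + 90q − 121879 = 0.
Discriminant: 90² + 4·121879 = 8100 + 487516 = 495616; √495616 = 704.
q = (−90 + 704)/2 = 307, and p = q + 90 = 397.
Check: 307 · 397 = 121879.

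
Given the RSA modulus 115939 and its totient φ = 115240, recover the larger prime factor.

431

φ(n) = (p−1)(q−1) = n − (p+q) + 1, so p + q = 115939 − 115240 + 1 = 700.
p and q are the roots of t² − 700t + 115939 = 0.
Discriminant: 700² − 4·115939 = 490000 − 463756 = 26244; √26244 = 162.
q = (700 − 162)/2 = 269, p = (700 + 162)/2 = 431.
Check: 269 · 431 = 115939.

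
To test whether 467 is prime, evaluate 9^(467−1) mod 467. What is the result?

9^1 ≡ 9 (mod 467)
9^2 ≡ 9^2 = 81 ≡ 81 (mod 467)
9^4 ≡ 81^2 = 6561 ≡ 23 (mod 467)
9^8 ≡ 23^2 = 529 ≡ 62 (mod 467)
9^16 ≡ 62^2 = 3844 ≡ 108 (mod 467)
9^32 ≡ 108^2 = 11664 ≡ 456 (mod 467)
9^64 ≡ 456^2 = 207936 ≡ 121 (mod 467)
9^128 ≡ 121^2 = 14641 ≡ 164 (mod 467)
9^256 ≡ 164^2 = 26896 ≡ 277 (mod 467)
466 = 256 + 128 + 64 + 16 + 2 in binary powers of 2.
So 9^466 ≡ 277 · 164 · 121 · 108 · 81 ≡ 1 (mod 467).
Since the result is 1, base 9 gives no evidence that 467 is composite.

1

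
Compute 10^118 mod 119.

60

10^1 ≡ 10 (mod 119)
10^2 ≡ 10^2 = 100 ≡ 100 (mod 119)
10^4 ≡ 100^2 = 10000 ≡ 4 (mod 119)
10^8 ≡ 4^2 = 16 ≡ 16 (mod 119)
10^16 ≡ 16^2 = 256 ≡ 18 (mod 119)
10^32 ≡ 18^2 = 324 ≡ 86 (mod 119)
10^64 ≡ 86^2 = 7396 ≡ 18 (mod 119)
118 = 64 + 32 + 16 + 4 + 2 in binary powers of 2.
So 10^118 ≡ 18 · 86 · 18 · 4 · 100 ≡ 60 (mod 119).
Since 60 ≠ 1, base 10 is a Fermat witness: 119 is composite.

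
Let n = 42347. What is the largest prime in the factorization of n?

53

42347 = 17 · 2491
2491 = 47 · 53
53 is prime.
So 42347 = 17 · 47 · 53; the largest prime factor is 53.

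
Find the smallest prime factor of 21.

3

21 is odd.
Digit sum 3, divisible by 3.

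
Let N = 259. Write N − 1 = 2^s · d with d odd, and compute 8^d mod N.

259 − 1 = 258 = 2^1 · 129, so d = 129.
8^1 ≡ 8 (mod 259)
8^2 ≡ 8^2 = 64 ≡ 64 (mod 259)
8^4 ≡ 64^2 = 4096 ≡ 211 (mod 259)
8^8 ≡ 211^2 = 44521 ≡ 232 (mod 259)
8^16 ≡ 232^2 = 53824 ≡ 211 (mod 259)
8^32 ≡ 211^2 = 44521 ≡ 232 (mod 259)
8^64 ≡ 232^2 = 53824 ≡ 211 (mod 259)
8^128 ≡ 211^2 = 44521 ≡ 232 (mod 259)
129 = 128 + 1 in binary powers of 2.
So 8^129 ≡ 232 · 8 ≡ 43 (mod 259).
Squaring chain: 43; never reaches −1, so base 8 is a Miller–Rabin witness that 259 is composite.

43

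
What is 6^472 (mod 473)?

6^1 ≡ 6 (mod 473)
6^2 ≡ 6^2 = 36 ≡ 36 (mod 473)
6^4 ≡ 36^2 = 1296 ≡ 350 (mod 473)
6^8 ≡ 350^2 = 122500 ≡ 466 (mod 473)
6^16 ≡ 466^2 = 217156 ≡ 49 (mod 473)
6^32 ≡ 49^2 = 2401 ≡ 36 (mod 473)
6^64 ≡ 36^2 = 1296 ≡ 350 (mod 473)
6^128 ≡ 350^2 = 122500 ≡ 466 (mod 473)
6^256 ≡ 466^2 = 217156 ≡ 49 (mod 473)
472 = 256 + 128 + 64 + 16 + 8 in binary powers of 2.
So 6^472 ≡ 49 · 466 · 350 · 49 · 466 ≡ 135 (mod 473).
Since 135 ≠ 1, base 6 is a Fermat witness: 473 is composite.

135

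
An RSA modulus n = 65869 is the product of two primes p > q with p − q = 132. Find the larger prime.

331

Since p = q + 132, we have 65869 = q(q + 132), so q² + 132q − 65869 = 0.
Discriminant: 132² + 4·65869 = 17424 + 263476 = 280900; √280900 = 530.
q = (−132 + 530)/2 = 199, and p = q + 132 = 331.
Check: 199 · 331 = 65869.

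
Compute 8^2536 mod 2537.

21

8^1 ≡ 8 (mod 2537)
8^2 ≡ 8^2 = 64 ≡ 64 (mod 2537)
8^4 ≡ 64^2 = 4096 ≡ 1559 (mod 2537)
8^8 ≡ 1559^2 = 2430481 ≡ 35 (mod 2537)
8^16 ≡ 35^2 = 1225 ≡ 1225 (mod 2537)
8^32 ≡ 1225^2 = 1500625 ≡ 1258 (mod 2537)
8^64 ≡ 1258^2 = 1582564 ≡ 2013 (mod 2537)
8^128 ≡ 2013^2 = 4052169 ≡ 580 (mod 2537)
8^256 ≡ 580^2 = 336400 ≡ 1516 (mod 2537)
8^512 ≡ 1516^2 = 2298256 ≡ 2271 (mod 2537)
8^1024 ≡ 2271^2 = 5157441 ≡ 2257 (mod 2537)
8^2048 ≡ 2257^2 = 5094049 ≡ 2290 (mod 2537)
2536 = 2048 + 256 + 128 + 64 + 32 + 8 in binary powers of 2.
So 8^2536 ≡ 2290 · 1516 · 580 · 2013 · 1258 · 35 ≡ 21 (mod 2537).
Since 21 ≠ 1, base 8 is a Fermat witness: 2537 is composite.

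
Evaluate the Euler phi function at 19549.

19264

Factor: 19549 = 113 · 173.
φ(19549) = (113−1) · (173−1) = 112 · 172 = 19264.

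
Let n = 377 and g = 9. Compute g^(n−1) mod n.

256

9^1 ≡ 9 (mod 377)
9^2 ≡ 9^2 = 81 ≡ 81 (mod 377)
9^4 ≡ 81^2 = 6561 ≡ 152 (mod 377)
9^8 ≡ 152^2 = 23104 ≡ 107 (mod 377)
9^16 ≡ 107^2 = 11449 ≡ 139 (mod 377)
9^32 ≡ 139^2 = 19321 ≡ 94 (mod 377)
9^64 ≡ 94^2 = 8836 ≡ 165 (mod 377)
9^128 ≡ 165^2 = 27225 ≡ 81 (mod 377)
9^256 ≡ 81^2 = 6561 ≡ 152 (mod 377)
376 = 256 + 64 + 32 + 16 + 8 in binary powers of 2.
So 9^376 ≡ 152 · 165 · 94 · 139 · 107 ≡ 256 (mod 377).
Since 256 ≠ 1, base 9 is a Fermat witness: 377 is composite.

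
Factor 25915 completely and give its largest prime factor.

25915 = 5 · 5183
5183 = 71 · 73
73 is prime.
So 25915 = 5 · 71 · 73; the largest prime factor is 73.

73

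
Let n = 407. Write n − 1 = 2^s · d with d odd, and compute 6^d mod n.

407 − 1 = 406 = 2^1 · 203, so d = 203.
6^1 ≡ 6 (mod 407)
6^2 ≡ 6^2 = 36 ≡ 36 (mod 407)
6^4 ≡ 36^2 = 1296 ≡ 75 (mod 407)
6^8 ≡ 75^2 = 5625 ≡ 334 (mod 407)
6^16 ≡ 334^2 = 111556 ≡ 38 (mod 407)
6^32 ≡ 38^2 = 1444 ≡ 223 (mod 407)
6^64 ≡ 223^2 = 49729 ≡ 75 (mod 407)
6^128 ≡ 75^2 = 5625 ≡ 334 (mod 407)
203 = 128 + 64 + 8 + 2 + 1 in binary powers of 2.
So 6^203 ≡ 334 · 75 · 334 · 36 · 6 ≡ 216 (mod 407).
Squaring chain: 216; never reaches −1, so base 6 is a Miller–Rabin witness that 407 is composite.

216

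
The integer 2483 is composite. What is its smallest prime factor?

13

2483 is odd.
Digit sum 17, not divisible by 3.
Ends in 3: not divisible by 5.
7: 2483 = 7·354 + 5
11: 2483 = 11·225 + 8
13: 2483 = 13·191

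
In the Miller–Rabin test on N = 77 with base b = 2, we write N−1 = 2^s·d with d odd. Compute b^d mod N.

77 − 1 = 76 = 2^2 · 19, so d = 19.
2^1 ≡ 2 (mod 77)
2^2 ≡ 2^2 = 4 ≡ 4 (mod 77)
2^4 ≡ 4^2 = 16 ≡ 16 (mod 77)
2^8 ≡ 16^2 = 256 ≡ 25 (mod 77)
2^16 ≡ 25^2 = 625 ≡ 9 (mod 77)
19 = 16 + 2 + 1 in binary powers of 2.
So 2^19 ≡ 9 · 4 · 2 ≡ 72 (mod 77).
Squaring chain: 72 → 25; never reaches −1, so base 2 is a Miller–Rabin witness that 77 is composite.

72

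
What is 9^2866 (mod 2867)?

9^1 ≡ 9 (mod 2867)
9^2 ≡ 9^2 = 81 ≡ 81 (mod 2867)
9^4 ≡ 81^2 = 6561 ≡ 827 (mod 2867)
9^8 ≡ 827^2 = 683929 ≡ 1583 (mod 2867)
9^16 ≡ 1583^2 = 2505889 ≡ 131 (mod 2867)
9^32 ≡ 131^2 = 17161 ≡ 2826 (mod 2867)
9^64 ≡ 2826^2 = 7986276 ≡ 1681 (mod 2867)
9^128 ≡ 1681^2 = 2825761 ≡ 1766 (mod 2867)
9^256 ≡ 1766^2 = 3118756 ≡ 2327 (mod 2867)
9^512 ≡ 2327^2 = 5414929 ≡ 2033 (mod 2867)
9^1024 ≡ 2033^2 = 4133089 ≡ 1742 (mod 2867)
9^2048 ≡ 1742^2 = 3034564 ≡ 1278 (mod 2867)
2866 = 2048 + 512 + 256 + 32 + 16 + 2 in binary powers of 2.
So 9^2866 ≡ 1278 · 2033 · 2327 · 2826 · 131 · 81 ≡ 619 (mod 2867).
Since 619 ≠ 1, base 9 is a Fermat witness: 2867 is composite.

619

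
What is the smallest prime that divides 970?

970 is even: 2 divides it.

2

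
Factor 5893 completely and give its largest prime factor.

83

5893 = 71 · 83
83 is prime.
So 5893 = 71 · 83; the largest prime factor is 83.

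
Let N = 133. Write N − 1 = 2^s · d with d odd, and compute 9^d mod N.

106

133 − 1 = 132 = 2^2 · 33, so d = 33.
9^1 ≡ 9 (mod 133)
9^2 ≡ 9^2 = 81 ≡ 81 (mod 133)
9^4 ≡ 81^2 = 6561 ≡ 44 (mod 133)
9^8 ≡ 44^2 = 1936 ≡ 74 (mod 133)
9^16 ≡ 74^2 = 5476 ≡ 23 (mod 133)
9^32 ≡ 23^2 = 529 ≡ 130 (mod 133)
33 = 32 + 1 in binary powers of 2.
So 9^33 ≡ 130 · 9 ≡ 106 (mod 133).
Squaring chain: 106 → 64; never reaches −1, so base 9 is a Miller–Rabin witness that 133 is composite.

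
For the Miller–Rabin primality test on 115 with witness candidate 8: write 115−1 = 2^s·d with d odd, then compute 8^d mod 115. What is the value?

18

115 − 1 = 114 = 2^1 · 57, so d = 57.
8^1 ≡ 8 (mod 115)
8^2 ≡ 8^2 = 64 ≡ 64 (mod 115)
8^4 ≡ 64^2 = 4096 ≡ 71 (mod 115)
8^8 ≡ 71^2 = 5041 ≡ 96 (mod 115)
8^16 ≡ 96^2 = 9216 ≡ 16 (mod 115)
8^32 ≡ 16^2 = 256 ≡ 26 (mod 115)
57 = 32 + 16 + 8 + 1 in binary powers of 2.
So 8^57 ≡ 26 · 16 · 96 · 8 ≡ 18 (mod 115).
Squaring chain: 18; never reaches −1, so base 8 is a Miller–Rabin witness that 115 is composite.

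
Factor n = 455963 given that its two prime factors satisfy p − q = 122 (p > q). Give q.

617

Since p = q + 122, we have 455963 = q(q + 122), so q² + 122q − 455963 = 0.
Discriminant: 122² + 4·455963 = 14884 + 1823852 = 1838736; √1838736 = 1356.
q = (−122 + 1356)/2 = 617, and p = q + 122 = 739.
Check: 617 · 739 = 455963.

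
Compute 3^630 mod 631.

3^1 ≡ 3 (mod 631)
3^2 ≡ 3^2 = 9 ≡ 9 (mod 631)
3^4 ≡ 9^2 = 81 ≡ 81 (mod 631)
3^8 ≡ 81^2 = 6561 ≡ 251 (mod 631)
3^16 ≡ 251^2 = 63001 ≡ 532 (mod 631)
3^32 ≡ 532^2 = 283024 ≡ 336 (mod 631)
3^64 ≡ 336^2 = 112896 ≡ 578 (mod 631)
3^128 ≡ 578^2 = 334084 ≡ 285 (mod 631)
3^256 ≡ 285^2 = 81225 ≡ 457 (mod 631)
3^512 ≡ 457^2 = 208849 ≡ 619 (mod 631)
630 = 512 + 64 + 32 + 16 + 4 + 2 in binary powers of 2.
So 3^630 ≡ 619 · 578 · 336 · 532 · 81 · 9 ≡ 1 (mod 631).
Since the result is 1, base 3 gives no evidence that 631 is composite.

1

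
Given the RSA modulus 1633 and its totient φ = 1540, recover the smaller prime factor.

23

φ(n) = (p−1)(q−1) = n − (p+q) + 1, so p + q = 1633 − 1540 + 1 = 94.
p and q are the roots of t² − 94t + 1633 = 0.
Discriminant: 94² − 4·1633 = 8836 − 6532 = 2304; √2304 = 48.
q = (94 − 48)/2 = 23, p = (94 + 48)/2 = 71.
Check: 23 · 71 = 1633.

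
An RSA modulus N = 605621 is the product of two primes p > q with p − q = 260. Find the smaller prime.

Since p = q + 260, we have 605621 = q(q + 260), so q² + 260q − 605621 = 0.
Discriminant: 260² + 4·605621 = 67600 + 2422484 = 2490084; √2490084 = 1578.
q = (−260 + 1578)/2 = 659, and p = q + 260 = 919.
Check: 659 · 919 = 605621.

659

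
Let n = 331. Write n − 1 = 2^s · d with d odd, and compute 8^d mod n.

330

331 − 1 = 330 = 2^1 · 165, so d = 165.
8^1 ≡ 8 (mod 331)
8^2 ≡ 8^2 = 64 ≡ 64 (mod 331)
8^4 ≡ 64^2 = 4096 ≡ 124 (mod 331)
8^8 ≡ 124^2 = 15376 ≡ 150 (mod 331)
8^16 ≡ 150^2 = 22500 ≡ 323 (mod 331)
8^32 ≡ 323^2 = 104329 ≡ 64 (mod 331)
8^64 ≡ 64^2 = 4096 ≡ 124 (mod 331)
8^128 ≡ 124^2 = 15376 ≡ 150 (mod 331)
165 = 128 + 32 + 4 + 1 in binary powers of 2.
So 8^165 ≡ 150 · 64 · 124 · 8 ≡ 330 (mod 331).
Since 8^d ≡ 330 (mod 331), base 8 does not prove 331 composite.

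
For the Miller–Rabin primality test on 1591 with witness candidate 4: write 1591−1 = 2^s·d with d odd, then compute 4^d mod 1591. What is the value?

471

1591 − 1 = 1590 = 2^1 · 795, so d = 795.
4^1 ≡ 4 (mod 1591)
4^2 ≡ 4^2 = 16 ≡ 16 (mod 1591)
4^4 ≡ 16^2 = 256 ≡ 256 (mod 1591)
4^8 ≡ 256^2 = 65536 ≡ 305 (mod 1591)
4^16 ≡ 305^2 = 93025 ≡ 747 (mod 1591)
4^32 ≡ 747^2 = 558009 ≡ 1159 (mod 1591)
4^64 ≡ 1159^2 = 1343281 ≡ 477 (mod 1591)
4^128 ≡ 477^2 = 227529 ≡ 16 (mod 1591)
4^256 ≡ 16^2 = 256 ≡ 256 (mod 1591)
4^512 ≡ 256^2 = 65536 ≡ 305 (mod 1591)
795 = 512 + 256 + 16 + 8 + 2 + 1 in binary powers of 2.
So 4^795 ≡ 305 · 256 · 747 · 305 · 16 · 4 ≡ 471 (mod 1591).
Squaring chain: 471; never reaches −1, so base 4 is a Miller–Rabin witness that 1591 is composite.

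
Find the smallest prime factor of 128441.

128441 is odd.
Digit sum 20, not divisible by 3.
Ends in 1: not divisible by 5.
7: 128441 = 7·18348 + 5
11: 128441 = 11·11676 + 5
13: 128441 = 13·9880 + 1
17: 128441 = 17·7555 + 6
19: 128441 = 19·6760 + 1
23: 128441 = 23·5584 + 9
29: 128441 = 29·4429

29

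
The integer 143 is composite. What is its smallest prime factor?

143 is odd.
Digit sum 8, not divisible by 3.
Ends in 3: not divisible by 5.
7: 143 = 7·20 + 3
11: 143 = 11·13

11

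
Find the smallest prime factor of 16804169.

16804169 is odd.
Digit sum 35, not divisible by 3.
Ends in 9: not divisible by 5.
7: 16804169 = 7·2400595 + 4
11: 16804169 = 11·1527651 + 8
13: 16804169 = 13·1292628 + 5
17: 16804169 = 17·988480 + 9
19: 16804169 = 19·884429 + 18
23: 16804169 = 23·730616 + 1
29: 16804169 = 29·579454 + 3
31: 16804169 = 31·542069 + 30
37: 16804169 = 37·454166 + 27
41: 16804169 = 41·409857 + 32
43: 16804169 = 43·390794 + 27
47: 16804169 = 47·357535 + 24
53: 16804169 = 53·317059 + 42
59: 16804169 = 59·284816 + 25
61: 16804169 = 61·275478 + 11
67: 16804169 = 67·250808 + 33
71: 16804169 = 71·236678 + 31
73: 16804169 = 73·230194 + 7
79: 16804169 = 79·212711

79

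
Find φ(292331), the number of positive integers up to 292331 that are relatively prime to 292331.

Factor: 292331 = 13 · 113 · 199.
φ(292331) = (13−1) · (113−1) · (199−1) = 12 · 112 · 198 = 266112.

266112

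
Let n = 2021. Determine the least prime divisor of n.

43

2021 is odd.
Digit sum 5, not divisible by 3.
Ends in 1: not divisible by 5.
7: 2021 = 7·288 + 5
11: 2021 = 11·183 + 8
13: 2021 = 13·155 + 6
17: 2021 = 17·118 + 15
19: 2021 = 19·106 + 7
23: 2021 = 23·87 + 20
29: 2021 = 29·69 + 20
31: 2021 = 31·65 + 6
37: 2021 = 37·54 + 23
41: 2021 = 41·49 + 12
43: 2021 = 43·47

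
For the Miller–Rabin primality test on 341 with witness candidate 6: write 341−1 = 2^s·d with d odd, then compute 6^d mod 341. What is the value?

285

341 − 1 = 340 = 2^2 · 85, so d = 85.
6^1 ≡ 6 (mod 341)
6^2 ≡ 6^2 = 36 ≡ 36 (mod 341)
6^4 ≡ 36^2 = 1296 ≡ 273 (mod 341)
6^8 ≡ 273^2 = 74529 ≡ 191 (mod 341)
6^16 ≡ 191^2 = 36481 ≡ 335 (mod 341)
6^32 ≡ 335^2 = 112225 ≡ 36 (mod 341)
6^64 ≡ 36^2 = 1296 ≡ 273 (mod 341)
85 = 64 + 16 + 4 + 1 in binary powers of 2.
So 6^85 ≡ 273 · 335 · 273 · 6 ≡ 285 (mod 341).
Squaring chain: 285 → 67; never reaches −1, so base 6 is a Miller–Rabin witness that 341 is composite.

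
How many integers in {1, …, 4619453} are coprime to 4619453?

4535440

Factor: 4619453 = 131 · 179 · 197.
φ(4619453) = (131−1) · (179−1) · (197−1) = 130 · 178 · 196 = 4535440.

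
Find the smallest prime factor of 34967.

34967 is odd.
Digit sum 29, not divisible by 3.
Ends in 7: not divisible by 5.
7: 34967 = 7·4995 + 2
11: 34967 = 11·3178 + 9
13: 34967 = 13·2689 + 10
17: 34967 = 17·2056 + 15
19: 34967 = 19·1840 + 7
23: 34967 = 23·1520 + 7
29: 34967 = 29·1205 + 22
31: 34967 = 31·1127 + 30
37: 34967 = 37·945 + 2
41: 34967 = 41·852 + 35
43: 34967 = 43·813 + 8
47: 34967 = 47·743 + 46
53: 34967 = 53·659 + 40
59: 34967 = 59·592 + 39
61: 34967 = 61·573 + 14
67: 34967 = 67·521 + 60
71: 34967 = 71·492 + 35
73: 34967 = 73·479

73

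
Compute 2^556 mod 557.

1

2^1 ≡ 2 (mod 557)
2^2 ≡ 2^2 = 4 ≡ 4 (mod 557)
2^4 ≡ 4^2 = 16 ≡ 16 (mod 557)
2^8 ≡ 16^2 = 256 ≡ 256 (mod 557)
2^16 ≡ 256^2 = 65536 ≡ 367 (mod 557)
2^32 ≡ 367^2 = 134689 ≡ 452 (mod 557)
2^64 ≡ 452^2 = 204304 ≡ 442 (mod 557)
2^128 ≡ 442^2 = 195364 ≡ 414 (mod 557)
2^256 ≡ 414^2 = 171396 ≡ 397 (mod 557)
2^512 ≡ 397^2 = 157609 ≡ 535 (mod 557)
556 = 512 + 32 + 8 + 4 in binary powers of 2.
So 2^556 ≡ 535 · 452 · 256 · 16 ≡ 1 (mod 557).
Since the result is 1, base 2 gives no evidence that 557 is composite.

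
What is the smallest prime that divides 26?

26 is even: 2 divides it.

2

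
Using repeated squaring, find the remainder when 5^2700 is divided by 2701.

2554

5^1 ≡ 5 (mod 2701)
5^2 ≡ 5^2 = 25 ≡ 25 (mod 2701)
5^4 ≡ 25^2 = 625 ≡ 625 (mod 2701)
5^8 ≡ 625^2 = 390625 ≡ 1681 (mod 2701)
5^16 ≡ 1681^2 = 2825761 ≡ 515 (mod 2701)
5^32 ≡ 515^2 = 265225 ≡ 527 (mod 2701)
5^64 ≡ 527^2 = 277729 ≡ 2227 (mod 2701)
5^128 ≡ 2227^2 = 4959529 ≡ 493 (mod 2701)
5^256 ≡ 493^2 = 243049 ≡ 2660 (mod 2701)
5^512 ≡ 2660^2 = 7075600 ≡ 1681 (mod 2701)
5^1024 ≡ 1681^2 = 2825761 ≡ 515 (mod 2701)
5^2048 ≡ 515^2 = 265225 ≡ 527 (mod 2701)
2700 = 2048 + 512 + 128 + 8 + 4 in binary powers of 2.
So 5^2700 ≡ 527 · 1681 · 493 · 1681 · 625 ≡ 2554 (mod 2701).
Since 2554 ≠ 1, base 5 is a Fermat witness: 2701 is composite.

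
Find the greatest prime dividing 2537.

59

2537 = 43 · 59
59 is prime.
So 2537 = 43 · 59; the largest prime factor is 59.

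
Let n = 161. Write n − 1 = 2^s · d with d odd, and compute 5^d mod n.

66

161 − 1 = 160 = 2^5 · 5, so d = 5.
5^1 ≡ 5 (mod 161)
5^2 ≡ 5^2 = 25 ≡ 25 (mod 161)
5^4 ≡ 25^2 = 625 ≡ 142 (mod 161)
5 = 4 + 1 in binary powers of 2.
So 5^5 ≡ 142 · 5 ≡ 66 (mod 161).
Squaring chain: 66 → 9 → 81 → 121 → 151; never reaches −1, so base 5 is a Miller–Rabin witness that 161 is composite.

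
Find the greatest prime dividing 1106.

79

1106 = 2 · 553
553 = 7 · 79
79 is prime.
So 1106 = 2 · 7 · 79; the largest prime factor is 79.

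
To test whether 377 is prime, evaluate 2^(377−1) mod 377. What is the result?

94

2^1 ≡ 2 (mod 377)
2^2 ≡ 2^2 = 4 ≡ 4 (mod 377)
2^4 ≡ 4^2 = 16 ≡ 16 (mod 377)
2^8 ≡ 16^2 = 256 ≡ 256 (mod 377)
2^16 ≡ 256^2 = 65536 ≡ 315 (mod 377)
2^32 ≡ 315^2 = 99225 ≡ 74 (mod 377)
2^64 ≡ 74^2 = 5476 ≡ 198 (mod 377)
2^128 ≡ 198^2 = 39204 ≡ 373 (mod 377)
2^256 ≡ 373^2 = 139129 ≡ 16 (mod 377)
376 = 256 + 64 + 32 + 16 + 8 in binary powers of 2.
So 2^376 ≡ 16 · 198 · 74 · 315 · 256 ≡ 94 (mod 377).
Since 94 ≠ 1, base 2 is a Fermat witness: 377 is composite.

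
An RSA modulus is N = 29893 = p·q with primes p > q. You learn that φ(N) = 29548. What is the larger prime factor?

179

φ(n) = (p−1)(q−1) = n − (p+q) + 1, so p + q = 29893 − 29548 + 1 = 346.
p and q are the roots of t² − 346t + 29893 = 0.
Discriminant: 346² − 4·29893 = 119716 − 119572 = 144; √144 = 12.
q = (346 − 12)/2 = 167, p = (346 + 12)/2 = 179.
Check: 167 · 179 = 29893.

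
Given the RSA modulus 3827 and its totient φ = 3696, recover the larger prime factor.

89

φ(n) = (p−1)(q−1) = n − (p+q) + 1, so p + q = 3827 − 3696 + 1 = 132.
p and q are the roots of t² − 132t + 3827 = 0.
Discriminant: 132² − 4·3827 = 17424 − 15308 = 2116; √2116 = 46.
q = (132 − 46)/2 = 43, p = (132 + 46)/2 = 89.
Check: 43 · 89 = 3827.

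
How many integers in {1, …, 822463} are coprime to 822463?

794880

Factor: 822463 = 61 · 97 · 139.
φ(822463) = (61−1) · (97−1) · (139−1) = 60 · 96 · 138 = 794880.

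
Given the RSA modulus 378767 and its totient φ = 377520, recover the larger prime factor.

727

φ(n) = (p−1)(q−1) = n − (p+q) + 1, so p + q = 378767 − 377520 + 1 = 1248.
p and q are the roots of t² − 1248t + 378767 = 0.
Discriminant: 1248² − 4·378767 = 1557504 − 1515068 = 42436; √42436 = 206.
q = (1248 − 206)/2 = 521, p = (1248 + 206)/2 = 727.
Check: 521 · 727 = 378767.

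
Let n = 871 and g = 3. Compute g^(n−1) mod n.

3^1 ≡ 3 (mod 871)
3^2 ≡ 3^2 = 9 ≡ 9 (mod 871)
3^4 ≡ 9^2 = 81 ≡ 81 (mod 871)
3^8 ≡ 81^2 = 6561 ≡ 464 (mod 871)
3^16 ≡ 464^2 = 215296 ≡ 159 (mod 871)
3^32 ≡ 159^2 = 25281 ≡ 22 (mod 871)
3^64 ≡ 22^2 = 484 ≡ 484 (mod 871)
3^128 ≡ 484^2 = 234256 ≡ 828 (mod 871)
3^256 ≡ 828^2 = 685584 ≡ 107 (mod 871)
3^512 ≡ 107^2 = 11449 ≡ 126 (mod 871)
870 = 512 + 256 + 64 + 32 + 4 + 2 in binary powers of 2.
So 3^870 ≡ 126 · 107 · 484 · 22 · 81 · 9 ≡ 131 (mod 871).
Since 131 ≠ 1, base 3 is a Fermat witness: 871 is composite.

131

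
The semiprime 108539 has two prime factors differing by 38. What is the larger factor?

Since p = q + 38, we have 108539 = q(q + 38), so q² + 38q − 108539 = 0.
Discriminant: 38² + 4·108539 = 1444 + 434156 = 435600; √435600 = 660.
q = (−38 + 660)/2 = 311, and p = q + 38 = 349.
Check: 311 · 349 = 108539.

349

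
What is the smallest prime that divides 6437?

41

6437 is odd.
Digit sum 20, not divisible by 3.
Ends in 7: not divisible by 5.
7: 6437 = 7·919 + 4
11: 6437 = 11·585 + 2
13: 6437 = 13·495 + 2
17: 6437 = 17·378 + 11
19: 6437 = 19·338 + 15
23: 6437 = 23·279 + 20
29: 6437 = 29·221 + 28
31: 6437 = 31·207 + 20
37: 6437 = 37·173 + 36
41: 6437 = 41·157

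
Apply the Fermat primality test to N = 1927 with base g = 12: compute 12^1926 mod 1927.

1840

12^1 ≡ 12 (mod 1927)
12^2 ≡ 12^2 = 144 ≡ 144 (mod 1927)
12^4 ≡ 144^2 = 20736 ≡ 1466 (mod 1927)
12^8 ≡ 1466^2 = 2149156 ≡ 551 (mod 1927)
12^16 ≡ 551^2 = 303601 ≡ 1062 (mod 1927)
12^32 ≡ 1062^2 = 1127844 ≡ 549 (mod 1927)
12^64 ≡ 549^2 = 301401 ≡ 789 (mod 1927)
12^128 ≡ 789^2 = 622521 ≡ 100 (mod 1927)
12^256 ≡ 100^2 = 10000 ≡ 365 (mod 1927)
12^512 ≡ 365^2 = 133225 ≡ 262 (mod 1927)
12^1024 ≡ 262^2 = 68644 ≡ 1199 (mod 1927)
1926 = 1024 + 512 + 256 + 128 + 4 + 2 in binary powers of 2.
So 12^1926 ≡ 1199 · 262 · 365 · 100 · 1466 · 144 ≡ 1840 (mod 1927).
Since 1840 ≠ 1, base 12 is a Fermat witness: 1927 is composite.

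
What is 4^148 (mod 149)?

4^1 ≡ 4 (mod 149)
4^2 ≡ 4^2 = 16 ≡ 16 (mod 149)
4^4 ≡ 16^2 = 256 ≡ 107 (mod 149)
4^8 ≡ 107^2 = 11449 ≡ 125 (mod 149)
4^16 ≡ 125^2 = 15625 ≡ 129 (mod 149)
4^32 ≡ 129^2 = 16641 ≡ 102 (mod 149)
4^64 ≡ 102^2 = 10404 ≡ 123 (mod 149)
4^128 ≡ 123^2 = 15129 ≡ 80 (mod 149)
148 = 128 + 16 + 4 in binary powers of 2.
So 4^148 ≡ 80 · 129 · 107 ≡ 1 (mod 149).
Since the result is 1, base 4 gives no evidence that 149 is composite.

1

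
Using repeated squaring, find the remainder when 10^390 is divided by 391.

349

10^1 ≡ 10 (mod 391)
10^2 ≡ 10^2 = 100 ≡ 100 (mod 391)
10^4 ≡ 100^2 = 10000 ≡ 225 (mod 391)
10^8 ≡ 225^2 = 50625 ≡ 186 (mod 391)
10^16 ≡ 186^2 = 34596 ≡ 188 (mod 391)
10^32 ≡ 188^2 = 35344 ≡ 154 (mod 391)
10^64 ≡ 154^2 = 23716 ≡ 256 (mod 391)
10^128 ≡ 256^2 = 65536 ≡ 239 (mod 391)
10^256 ≡ 239^2 = 57121 ≡ 35 (mod 391)
390 = 256 + 128 + 4 + 2 in binary powers of 2.
So 10^390 ≡ 35 · 239 · 225 · 100 ≡ 349 (mod 391).
Since 349 ≠ 1, base 10 is a Fermat witness: 391 is composite.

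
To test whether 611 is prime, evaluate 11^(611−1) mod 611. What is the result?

335

11^1 ≡ 11 (mod 611)
11^2 ≡ 11^2 = 121 ≡ 121 (mod 611)
11^4 ≡ 121^2 = 14641 ≡ 588 (mod 611)
11^8 ≡ 588^2 = 345744 ≡ 529 (mod 611)
11^16 ≡ 529^2 = 279841 ≡ 3 (mod 611)
11^32 ≡ 3^2 = 9 ≡ 9 (mod 611)
11^64 ≡ 9^2 = 81 ≡ 81 (mod 611)
11^128 ≡ 81^2 = 6561 ≡ 451 (mod 611)
11^256 ≡ 451^2 = 203401 ≡ 549 (mod 611)
11^512 ≡ 549^2 = 301401 ≡ 178 (mod 611)
610 = 512 + 64 + 32 + 2 in binary powers of 2.
So 11^610 ≡ 178 · 81 · 9 · 121 ≡ 335 (mod 611).
Since 335 ≠ 1, base 11 is a Fermat witness: 611 is composite.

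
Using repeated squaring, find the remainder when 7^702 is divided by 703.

7^1 ≡ 7 (mod 703)
7^2 ≡ 7^2 = 49 ≡ 49 (mod 703)
7^4 ≡ 49^2 = 2401 ≡ 292 (mod 703)
7^8 ≡ 292^2 = 85264 ≡ 201 (mod 703)
7^16 ≡ 201^2 = 40401 ≡ 330 (mod 703)
7^32 ≡ 330^2 = 108900 ≡ 638 (mod 703)
7^64 ≡ 638^2 = 407044 ≡ 7 (mod 703)
7^128 ≡ 7^2 = 49 ≡ 49 (mod 703)
7^256 ≡ 49^2 = 2401 ≡ 292 (mod 703)
7^512 ≡ 292^2 = 85264 ≡ 201 (mod 703)
702 = 512 + 128 + 32 + 16 + 8 + 4 + 2 in binary powers of 2.
So 7^702 ≡ 201 · 49 · 638 · 330 · 201 · 292 · 49 ≡ 1 (mod 703).
Since the result is 1, base 7 gives no evidence that 703 is composite.

1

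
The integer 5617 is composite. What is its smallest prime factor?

41

5617 is odd.
Digit sum 19, not divisible by 3.
Ends in 7: not divisible by 5.
7: 5617 = 7·802 + 3
11: 5617 = 11·510 + 7
13: 5617 = 13·432 + 1
17: 5617 = 17·330 + 7
19: 5617 = 19·295 + 12
23: 5617 = 23·244 + 5
29: 5617 = 29·193 + 20
31: 5617 = 31·181 + 6
37: 5617 = 37·151 + 30
41: 5617 = 41·137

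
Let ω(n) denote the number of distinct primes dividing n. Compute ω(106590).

6

106590 = 2 · 53295
53295 = 3 · 17765
17765 = 5 · 3553
3553 = 11 · 323
323 = 17 · 19
106590 = 2 · 3 · 5 · 11 · 17 · 19, which has 6 distinct prime factors.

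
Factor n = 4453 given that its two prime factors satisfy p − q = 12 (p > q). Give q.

61

Since p = q + 12, we have 4453 = q(q + 12), so q² + 12q − 4453 = 0.
Discriminant: 12² + 4·4453 = 144 + 17812 = 17956; √17956 = 134.
q = (−12 + 134)/2 = 61, and p = q + 12 = 73.
Check: 61 · 73 = 4453.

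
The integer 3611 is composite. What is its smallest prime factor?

3611 is odd.
Digit sum 11, not divisible by 3.
Ends in 1: not divisible by 5.
7: 3611 = 7·515 + 6
11: 3611 = 11·328 + 3
13: 3611 = 13·277 + 10
17: 3611 = 17·212 + 7
19: 3611 = 19·190 + 1
23: 3611 = 23·157

23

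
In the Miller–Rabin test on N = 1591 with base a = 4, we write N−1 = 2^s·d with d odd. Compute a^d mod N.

471

1591 − 1 = 1590 = 2^1 · 795, so d = 795.
4^1 ≡ 4 (mod 1591)
4^2 ≡ 4^2 = 16 ≡ 16 (mod 1591)
4^4 ≡ 16^2 = 256 ≡ 256 (mod 1591)
4^8 ≡ 256^2 = 65536 ≡ 305 (mod 1591)
4^16 ≡ 305^2 = 93025 ≡ 747 (mod 1591)
4^32 ≡ 747^2 = 558009 ≡ 1159 (mod 1591)
4^64 ≡ 1159^2 = 1343281 ≡ 477 (mod 1591)
4^128 ≡ 477^2 = 227529 ≡ 16 (mod 1591)
4^256 ≡ 16^2 = 256 ≡ 256 (mod 1591)
4^512 ≡ 256^2 = 65536 ≡ 305 (mod 1591)
795 = 512 + 256 + 16 + 8 + 2 + 1 in binary powers of 2.
So 4^795 ≡ 305 · 256 · 747 · 305 · 16 · 4 ≡ 471 (mod 1591).
Squaring chain: 471; never reaches −1, so base 4 is a Miller–Rabin witness that 1591 is composite.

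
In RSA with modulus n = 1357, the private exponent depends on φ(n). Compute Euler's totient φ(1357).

1276

Factor: 1357 = 23 · 59.
φ(1357) = (23−1) · (59−1) = 22 · 58 = 1276.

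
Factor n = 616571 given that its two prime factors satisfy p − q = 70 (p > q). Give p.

Since p = q + 70, we have 616571 = q(q + 70), so q² + 70q − 616571 = 0.
Discriminant: 70² + 4·616571 = 4900 + 2466284 = 2471184; √2471184 = 1572.
q = (−70 + 1572)/2 = 751, and p = q + 70 = 821.
Check: 751 · 821 = 616571.

821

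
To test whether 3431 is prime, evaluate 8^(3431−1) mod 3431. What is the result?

1687

8^1 ≡ 8 (mod 3431)
8^2 ≡ 8^2 = 64 ≡ 64 (mod 3431)
8^4 ≡ 64^2 = 4096 ≡ 665 (mod 3431)
8^8 ≡ 665^2 = 442225 ≡ 3057 (mod 3431)
8^16 ≡ 3057^2 = 9345249 ≡ 2636 (mod 3431)
8^32 ≡ 2636^2 = 6948496 ≡ 721 (mod 3431)
8^64 ≡ 721^2 = 519841 ≡ 1760 (mod 3431)
8^128 ≡ 1760^2 = 3097600 ≡ 2838 (mod 3431)
8^256 ≡ 2838^2 = 8054244 ≡ 1687 (mod 3431)
8^512 ≡ 1687^2 = 2845969 ≡ 1670 (mod 3431)
8^1024 ≡ 1670^2 = 2788900 ≡ 2928 (mod 3431)
8^2048 ≡ 2928^2 = 8573184 ≡ 2546 (mod 3431)
3430 = 2048 + 1024 + 256 + 64 + 32 + 4 + 2 in binary powers of 2.
So 8^3430 ≡ 2546 · 2928 · 1687 · 1760 · 721 · 665 · 64 ≡ 1687 (mod 3431).
Since 1687 ≠ 1, base 8 is a Fermat witness: 3431 is composite.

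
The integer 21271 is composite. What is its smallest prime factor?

21271 is odd.
Digit sum 13, not divisible by 3.
Ends in 1: not divisible by 5.
7: 21271 = 7·3038 + 5
11: 21271 = 11·1933 + 8
13: 21271 = 13·1636 + 3
17: 21271 = 17·1251 + 4
19: 21271 = 19·1119 + 10
23: 21271 = 23·924 + 19
29: 21271 = 29·733 + 14
31: 21271 = 31·686 + 5
37: 21271 = 37·574 + 33
41: 21271 = 41·518 + 33
43: 21271 = 43·494 + 29
47: 21271 = 47·452 + 27
53: 21271 = 53·401 + 18
59: 21271 = 59·360 + 31
61: 21271 = 61·348 + 43
67: 21271 = 67·317 + 32
71: 21271 = 71·299 + 42
73: 21271 = 73·291 + 28
79: 21271 = 79·269 + 20
83: 21271 = 83·256 + 23
89: 21271 = 89·239

89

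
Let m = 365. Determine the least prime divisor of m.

5

365 is odd.
Digit sum 14, not divisible by 3.
Ends in 5: divisible by 5.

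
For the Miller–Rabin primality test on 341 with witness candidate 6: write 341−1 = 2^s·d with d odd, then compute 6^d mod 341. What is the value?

341 − 1 = 340 = 2^2 · 85, so d = 85.
6^1 ≡ 6 (mod 341)
6^2 ≡ 6^2 = 36 ≡ 36 (mod 341)
6^4 ≡ 36^2 = 1296 ≡ 273 (mod 341)
6^8 ≡ 273^2 = 74529 ≡ 191 (mod 341)
6^16 ≡ 191^2 = 36481 ≡ 335 (mod 341)
6^32 ≡ 335^2 = 112225 ≡ 36 (mod 341)
6^64 ≡ 36^2 = 1296 ≡ 273 (mod 341)
85 = 64 + 16 + 4 + 1 in binary powers of 2.
So 6^85 ≡ 273 · 335 · 273 · 6 ≡ 285 (mod 341).
Squaring chain: 285 → 67; never reaches −1, so base 6 is a Miller–Rabin witness that 341 is composite.

285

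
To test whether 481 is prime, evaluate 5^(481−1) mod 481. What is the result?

5^1 ≡ 5 (mod 481)
5^2 ≡ 5^2 = 25 ≡ 25 (mod 481)
5^4 ≡ 25^2 = 625 ≡ 144 (mod 481)
5^8 ≡ 144^2 = 20736 ≡ 53 (mod 481)
5^16 ≡ 53^2 = 2809 ≡ 404 (mod 481)
5^32 ≡ 404^2 = 163216 ≡ 157 (mod 481)
5^64 ≡ 157^2 = 24649 ≡ 118 (mod 481)
5^128 ≡ 118^2 = 13924 ≡ 456 (mod 481)
5^256 ≡ 456^2 = 207936 ≡ 144 (mod 481)
480 = 256 + 128 + 64 + 32 in binary powers of 2.
So 5^480 ≡ 144 · 456 · 118 · 157 ≡ 417 (mod 481).
Since 417 ≠ 1, base 5 is a Fermat witness: 481 is composite.

417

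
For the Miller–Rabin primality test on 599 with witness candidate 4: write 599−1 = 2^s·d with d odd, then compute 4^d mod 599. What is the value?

1

599 − 1 = 598 = 2^1 · 299, so d = 299.
4^1 ≡ 4 (mod 599)
4^2 ≡ 4^2 = 16 ≡ 16 (mod 599)
4^4 ≡ 16^2 = 256 ≡ 256 (mod 599)
4^8 ≡ 256^2 = 65536 ≡ 245 (mod 599)
4^16 ≡ 245^2 = 60025 ≡ 125 (mod 599)
4^32 ≡ 125^2 = 15625 ≡ 51 (mod 599)
4^64 ≡ 51^2 = 2601 ≡ 205 (mod 599)
4^128 ≡ 205^2 = 42025 ≡ 95 (mod 599)
4^256 ≡ 95^2 = 9025 ≡ 40 (mod 599)
299 = 256 + 32 + 8 + 2 + 1 in binary powers of 2.
So 4^299 ≡ 40 · 51 · 245 · 16 · 4 ≡ 1 (mod 599).
Since 4^d ≡ 1 (mod 599), base 4 does not prove 599 composite.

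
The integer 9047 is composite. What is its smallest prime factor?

9047 is odd.
Digit sum 20, not divisible by 3.
Ends in 7: not divisible by 5.
7: 9047 = 7·1292 + 3
11: 9047 = 11·822 + 5
13: 9047 = 13·695 + 12
17: 9047 = 17·532 + 3
19: 9047 = 19·476 + 3
23: 9047 = 23·393 + 8
29: 9047 = 29·311 + 28
31: 9047 = 31·291 + 26
37: 9047 = 37·244 + 19
41: 9047 = 41·220 + 27
43: 9047 = 43·210 + 17
47: 9047 = 47·192 + 23
53: 9047 = 53·170 + 37
59: 9047 = 59·153 + 20
61: 9047 = 61·148 + 19
67: 9047 = 67·135 + 2
71: 9047 = 71·127 + 30
73: 9047 = 73·123 + 68
79: 9047 = 79·114 + 41
83: 9047 = 83·109

83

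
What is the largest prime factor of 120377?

120377 = 17 · 7081
7081 = 73 · 97
97 is prime.
So 120377 = 17 · 73 · 97; the largest prime factor is 97.

97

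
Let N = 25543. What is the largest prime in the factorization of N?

25543 = 7 · 3649
3649 = 41 · 89
89 is prime.
So 25543 = 7 · 41 · 89; the largest prime factor is 89.

89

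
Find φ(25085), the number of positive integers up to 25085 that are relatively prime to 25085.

19264

Factor: 25085 = 5 · 29 · 173.
φ(25085) = (5−1) · (29−1) · (173−1) = 4 · 28 · 172 = 19264.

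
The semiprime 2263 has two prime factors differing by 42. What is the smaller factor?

Since p = q + 42, we have 2263 = q(q + 42), so q² + 42q − 2263 = 0.
Discriminant: 42² + 4·2263 = 1764 + 9052 = 10816; √10816 = 104.
q = (−42 + 104)/2 = 31, and p = q + 42 = 73.
Check: 31 · 73 = 2263.

31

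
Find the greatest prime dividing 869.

869 = 11 · 79
79 is prime.
So 869 = 11 · 79; the largest prime factor is 79.

79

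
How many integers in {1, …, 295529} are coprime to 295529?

269136

Factor: 295529 = 13 · 127 · 179.
φ(295529) = (13−1) · (127−1) · (179−1) = 12 · 126 · 178 = 269136.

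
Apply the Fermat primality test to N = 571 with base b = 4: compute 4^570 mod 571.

4^1 ≡ 4 (mod 571)
4^2 ≡ 4^2 = 16 ≡ 16 (mod 571)
4^4 ≡ 16^2 = 256 ≡ 256 (mod 571)
4^8 ≡ 256^2 = 65536 ≡ 442 (mod 571)
4^16 ≡ 442^2 = 195364 ≡ 82 (mod 571)
4^32 ≡ 82^2 = 6724 ≡ 443 (mod 571)
4^64 ≡ 443^2 = 196249 ≡ 396 (mod 571)
4^128 ≡ 396^2 = 156816 ≡ 362 (mod 571)
4^256 ≡ 362^2 = 131044 ≡ 285 (mod 571)
4^512 ≡ 285^2 = 81225 ≡ 143 (mod 571)
570 = 512 + 32 + 16 + 8 + 2 in binary powers of 2.
So 4^570 ≡ 143 · 443 · 82 · 442 · 16 ≡ 1 (mod 571).
Since the result is 1, base 4 gives no evidence that 571 is composite.

1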